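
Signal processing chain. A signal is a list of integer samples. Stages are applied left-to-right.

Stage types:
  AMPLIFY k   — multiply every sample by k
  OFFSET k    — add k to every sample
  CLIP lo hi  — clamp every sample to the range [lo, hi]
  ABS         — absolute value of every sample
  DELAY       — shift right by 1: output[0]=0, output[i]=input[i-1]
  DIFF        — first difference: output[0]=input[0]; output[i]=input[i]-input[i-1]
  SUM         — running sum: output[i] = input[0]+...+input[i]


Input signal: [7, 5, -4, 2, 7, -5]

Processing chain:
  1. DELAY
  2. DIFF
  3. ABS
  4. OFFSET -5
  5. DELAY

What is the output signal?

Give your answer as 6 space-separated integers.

Answer: 0 -5 2 -3 4 1

Derivation:
Input: [7, 5, -4, 2, 7, -5]
Stage 1 (DELAY): [0, 7, 5, -4, 2, 7] = [0, 7, 5, -4, 2, 7] -> [0, 7, 5, -4, 2, 7]
Stage 2 (DIFF): s[0]=0, 7-0=7, 5-7=-2, -4-5=-9, 2--4=6, 7-2=5 -> [0, 7, -2, -9, 6, 5]
Stage 3 (ABS): |0|=0, |7|=7, |-2|=2, |-9|=9, |6|=6, |5|=5 -> [0, 7, 2, 9, 6, 5]
Stage 4 (OFFSET -5): 0+-5=-5, 7+-5=2, 2+-5=-3, 9+-5=4, 6+-5=1, 5+-5=0 -> [-5, 2, -3, 4, 1, 0]
Stage 5 (DELAY): [0, -5, 2, -3, 4, 1] = [0, -5, 2, -3, 4, 1] -> [0, -5, 2, -3, 4, 1]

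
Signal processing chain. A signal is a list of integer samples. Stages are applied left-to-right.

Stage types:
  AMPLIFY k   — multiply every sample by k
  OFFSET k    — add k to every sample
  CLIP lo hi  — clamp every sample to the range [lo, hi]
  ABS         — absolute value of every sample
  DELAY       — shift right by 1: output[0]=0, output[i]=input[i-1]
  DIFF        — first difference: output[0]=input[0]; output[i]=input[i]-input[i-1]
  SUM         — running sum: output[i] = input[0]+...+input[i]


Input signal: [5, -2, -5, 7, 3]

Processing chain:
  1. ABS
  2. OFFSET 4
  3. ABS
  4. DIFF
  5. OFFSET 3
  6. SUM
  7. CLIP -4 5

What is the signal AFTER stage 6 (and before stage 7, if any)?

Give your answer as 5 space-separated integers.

Answer: 12 12 18 23 22

Derivation:
Input: [5, -2, -5, 7, 3]
Stage 1 (ABS): |5|=5, |-2|=2, |-5|=5, |7|=7, |3|=3 -> [5, 2, 5, 7, 3]
Stage 2 (OFFSET 4): 5+4=9, 2+4=6, 5+4=9, 7+4=11, 3+4=7 -> [9, 6, 9, 11, 7]
Stage 3 (ABS): |9|=9, |6|=6, |9|=9, |11|=11, |7|=7 -> [9, 6, 9, 11, 7]
Stage 4 (DIFF): s[0]=9, 6-9=-3, 9-6=3, 11-9=2, 7-11=-4 -> [9, -3, 3, 2, -4]
Stage 5 (OFFSET 3): 9+3=12, -3+3=0, 3+3=6, 2+3=5, -4+3=-1 -> [12, 0, 6, 5, -1]
Stage 6 (SUM): sum[0..0]=12, sum[0..1]=12, sum[0..2]=18, sum[0..3]=23, sum[0..4]=22 -> [12, 12, 18, 23, 22]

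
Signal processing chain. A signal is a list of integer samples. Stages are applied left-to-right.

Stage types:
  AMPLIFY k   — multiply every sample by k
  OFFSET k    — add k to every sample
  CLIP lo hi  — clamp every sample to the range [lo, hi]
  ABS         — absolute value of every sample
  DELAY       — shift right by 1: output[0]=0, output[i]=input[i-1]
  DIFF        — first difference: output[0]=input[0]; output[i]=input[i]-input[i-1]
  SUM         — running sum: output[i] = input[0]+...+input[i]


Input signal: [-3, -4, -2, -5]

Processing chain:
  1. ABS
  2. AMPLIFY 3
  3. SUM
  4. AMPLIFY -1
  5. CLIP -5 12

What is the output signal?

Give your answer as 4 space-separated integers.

Answer: -5 -5 -5 -5

Derivation:
Input: [-3, -4, -2, -5]
Stage 1 (ABS): |-3|=3, |-4|=4, |-2|=2, |-5|=5 -> [3, 4, 2, 5]
Stage 2 (AMPLIFY 3): 3*3=9, 4*3=12, 2*3=6, 5*3=15 -> [9, 12, 6, 15]
Stage 3 (SUM): sum[0..0]=9, sum[0..1]=21, sum[0..2]=27, sum[0..3]=42 -> [9, 21, 27, 42]
Stage 4 (AMPLIFY -1): 9*-1=-9, 21*-1=-21, 27*-1=-27, 42*-1=-42 -> [-9, -21, -27, -42]
Stage 5 (CLIP -5 12): clip(-9,-5,12)=-5, clip(-21,-5,12)=-5, clip(-27,-5,12)=-5, clip(-42,-5,12)=-5 -> [-5, -5, -5, -5]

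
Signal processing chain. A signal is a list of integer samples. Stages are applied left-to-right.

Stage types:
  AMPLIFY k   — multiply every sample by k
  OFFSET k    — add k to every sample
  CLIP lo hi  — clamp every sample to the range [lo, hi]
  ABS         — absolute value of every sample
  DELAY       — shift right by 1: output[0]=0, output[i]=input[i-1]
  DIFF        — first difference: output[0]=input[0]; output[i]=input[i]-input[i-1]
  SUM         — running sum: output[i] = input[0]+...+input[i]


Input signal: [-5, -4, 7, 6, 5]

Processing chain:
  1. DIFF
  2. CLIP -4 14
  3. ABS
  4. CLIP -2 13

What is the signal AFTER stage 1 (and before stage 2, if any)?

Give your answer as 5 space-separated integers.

Input: [-5, -4, 7, 6, 5]
Stage 1 (DIFF): s[0]=-5, -4--5=1, 7--4=11, 6-7=-1, 5-6=-1 -> [-5, 1, 11, -1, -1]

Answer: -5 1 11 -1 -1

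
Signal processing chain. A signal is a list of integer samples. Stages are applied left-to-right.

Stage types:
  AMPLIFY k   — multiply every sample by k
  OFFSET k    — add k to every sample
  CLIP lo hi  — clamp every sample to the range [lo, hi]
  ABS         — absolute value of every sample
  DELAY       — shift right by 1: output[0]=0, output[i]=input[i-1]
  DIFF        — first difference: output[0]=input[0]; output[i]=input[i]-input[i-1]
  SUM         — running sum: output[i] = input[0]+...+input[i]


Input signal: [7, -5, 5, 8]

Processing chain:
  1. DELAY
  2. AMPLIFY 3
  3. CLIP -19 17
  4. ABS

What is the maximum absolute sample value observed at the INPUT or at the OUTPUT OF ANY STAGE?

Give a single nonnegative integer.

Input: [7, -5, 5, 8] (max |s|=8)
Stage 1 (DELAY): [0, 7, -5, 5] = [0, 7, -5, 5] -> [0, 7, -5, 5] (max |s|=7)
Stage 2 (AMPLIFY 3): 0*3=0, 7*3=21, -5*3=-15, 5*3=15 -> [0, 21, -15, 15] (max |s|=21)
Stage 3 (CLIP -19 17): clip(0,-19,17)=0, clip(21,-19,17)=17, clip(-15,-19,17)=-15, clip(15,-19,17)=15 -> [0, 17, -15, 15] (max |s|=17)
Stage 4 (ABS): |0|=0, |17|=17, |-15|=15, |15|=15 -> [0, 17, 15, 15] (max |s|=17)
Overall max amplitude: 21

Answer: 21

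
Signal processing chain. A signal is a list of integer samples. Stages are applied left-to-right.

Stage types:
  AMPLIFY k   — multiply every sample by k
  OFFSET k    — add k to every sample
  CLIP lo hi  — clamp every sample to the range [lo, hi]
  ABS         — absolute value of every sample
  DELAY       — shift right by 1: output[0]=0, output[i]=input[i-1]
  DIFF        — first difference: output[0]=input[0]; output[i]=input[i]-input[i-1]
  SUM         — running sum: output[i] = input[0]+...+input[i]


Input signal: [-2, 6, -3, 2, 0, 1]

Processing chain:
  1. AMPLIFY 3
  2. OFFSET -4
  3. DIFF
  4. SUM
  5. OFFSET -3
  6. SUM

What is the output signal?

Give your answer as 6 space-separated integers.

Answer: -13 -2 -18 -19 -26 -30

Derivation:
Input: [-2, 6, -3, 2, 0, 1]
Stage 1 (AMPLIFY 3): -2*3=-6, 6*3=18, -3*3=-9, 2*3=6, 0*3=0, 1*3=3 -> [-6, 18, -9, 6, 0, 3]
Stage 2 (OFFSET -4): -6+-4=-10, 18+-4=14, -9+-4=-13, 6+-4=2, 0+-4=-4, 3+-4=-1 -> [-10, 14, -13, 2, -4, -1]
Stage 3 (DIFF): s[0]=-10, 14--10=24, -13-14=-27, 2--13=15, -4-2=-6, -1--4=3 -> [-10, 24, -27, 15, -6, 3]
Stage 4 (SUM): sum[0..0]=-10, sum[0..1]=14, sum[0..2]=-13, sum[0..3]=2, sum[0..4]=-4, sum[0..5]=-1 -> [-10, 14, -13, 2, -4, -1]
Stage 5 (OFFSET -3): -10+-3=-13, 14+-3=11, -13+-3=-16, 2+-3=-1, -4+-3=-7, -1+-3=-4 -> [-13, 11, -16, -1, -7, -4]
Stage 6 (SUM): sum[0..0]=-13, sum[0..1]=-2, sum[0..2]=-18, sum[0..3]=-19, sum[0..4]=-26, sum[0..5]=-30 -> [-13, -2, -18, -19, -26, -30]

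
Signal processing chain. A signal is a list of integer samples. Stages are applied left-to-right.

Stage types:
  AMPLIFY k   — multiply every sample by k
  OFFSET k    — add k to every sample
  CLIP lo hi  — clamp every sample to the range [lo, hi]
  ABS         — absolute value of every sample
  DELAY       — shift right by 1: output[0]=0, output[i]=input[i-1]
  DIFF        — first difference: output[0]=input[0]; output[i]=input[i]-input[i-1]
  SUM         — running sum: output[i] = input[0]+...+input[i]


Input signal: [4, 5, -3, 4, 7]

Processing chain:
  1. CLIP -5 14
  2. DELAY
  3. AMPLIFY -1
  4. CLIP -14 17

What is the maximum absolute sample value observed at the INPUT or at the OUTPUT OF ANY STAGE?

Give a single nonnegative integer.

Input: [4, 5, -3, 4, 7] (max |s|=7)
Stage 1 (CLIP -5 14): clip(4,-5,14)=4, clip(5,-5,14)=5, clip(-3,-5,14)=-3, clip(4,-5,14)=4, clip(7,-5,14)=7 -> [4, 5, -3, 4, 7] (max |s|=7)
Stage 2 (DELAY): [0, 4, 5, -3, 4] = [0, 4, 5, -3, 4] -> [0, 4, 5, -3, 4] (max |s|=5)
Stage 3 (AMPLIFY -1): 0*-1=0, 4*-1=-4, 5*-1=-5, -3*-1=3, 4*-1=-4 -> [0, -4, -5, 3, -4] (max |s|=5)
Stage 4 (CLIP -14 17): clip(0,-14,17)=0, clip(-4,-14,17)=-4, clip(-5,-14,17)=-5, clip(3,-14,17)=3, clip(-4,-14,17)=-4 -> [0, -4, -5, 3, -4] (max |s|=5)
Overall max amplitude: 7

Answer: 7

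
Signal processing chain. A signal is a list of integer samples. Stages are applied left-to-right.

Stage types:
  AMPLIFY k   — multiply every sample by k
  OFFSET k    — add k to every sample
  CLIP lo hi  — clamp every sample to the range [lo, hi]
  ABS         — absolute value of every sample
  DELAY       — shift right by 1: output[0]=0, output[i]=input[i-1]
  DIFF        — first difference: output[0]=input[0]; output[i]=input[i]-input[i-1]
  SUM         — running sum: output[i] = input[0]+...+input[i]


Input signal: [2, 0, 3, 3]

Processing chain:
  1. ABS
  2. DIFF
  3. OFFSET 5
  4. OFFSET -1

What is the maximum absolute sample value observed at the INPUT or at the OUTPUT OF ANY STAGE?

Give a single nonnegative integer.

Input: [2, 0, 3, 3] (max |s|=3)
Stage 1 (ABS): |2|=2, |0|=0, |3|=3, |3|=3 -> [2, 0, 3, 3] (max |s|=3)
Stage 2 (DIFF): s[0]=2, 0-2=-2, 3-0=3, 3-3=0 -> [2, -2, 3, 0] (max |s|=3)
Stage 3 (OFFSET 5): 2+5=7, -2+5=3, 3+5=8, 0+5=5 -> [7, 3, 8, 5] (max |s|=8)
Stage 4 (OFFSET -1): 7+-1=6, 3+-1=2, 8+-1=7, 5+-1=4 -> [6, 2, 7, 4] (max |s|=7)
Overall max amplitude: 8

Answer: 8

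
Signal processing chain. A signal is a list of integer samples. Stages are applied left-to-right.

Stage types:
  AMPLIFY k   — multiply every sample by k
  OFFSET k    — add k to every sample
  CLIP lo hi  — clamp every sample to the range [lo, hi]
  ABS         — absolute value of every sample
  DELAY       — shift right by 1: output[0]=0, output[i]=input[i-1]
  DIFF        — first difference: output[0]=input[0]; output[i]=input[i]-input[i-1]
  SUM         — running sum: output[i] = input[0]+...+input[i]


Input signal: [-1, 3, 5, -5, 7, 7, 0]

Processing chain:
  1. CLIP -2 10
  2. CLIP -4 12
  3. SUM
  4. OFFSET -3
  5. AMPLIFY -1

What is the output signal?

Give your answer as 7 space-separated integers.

Input: [-1, 3, 5, -5, 7, 7, 0]
Stage 1 (CLIP -2 10): clip(-1,-2,10)=-1, clip(3,-2,10)=3, clip(5,-2,10)=5, clip(-5,-2,10)=-2, clip(7,-2,10)=7, clip(7,-2,10)=7, clip(0,-2,10)=0 -> [-1, 3, 5, -2, 7, 7, 0]
Stage 2 (CLIP -4 12): clip(-1,-4,12)=-1, clip(3,-4,12)=3, clip(5,-4,12)=5, clip(-2,-4,12)=-2, clip(7,-4,12)=7, clip(7,-4,12)=7, clip(0,-4,12)=0 -> [-1, 3, 5, -2, 7, 7, 0]
Stage 3 (SUM): sum[0..0]=-1, sum[0..1]=2, sum[0..2]=7, sum[0..3]=5, sum[0..4]=12, sum[0..5]=19, sum[0..6]=19 -> [-1, 2, 7, 5, 12, 19, 19]
Stage 4 (OFFSET -3): -1+-3=-4, 2+-3=-1, 7+-3=4, 5+-3=2, 12+-3=9, 19+-3=16, 19+-3=16 -> [-4, -1, 4, 2, 9, 16, 16]
Stage 5 (AMPLIFY -1): -4*-1=4, -1*-1=1, 4*-1=-4, 2*-1=-2, 9*-1=-9, 16*-1=-16, 16*-1=-16 -> [4, 1, -4, -2, -9, -16, -16]

Answer: 4 1 -4 -2 -9 -16 -16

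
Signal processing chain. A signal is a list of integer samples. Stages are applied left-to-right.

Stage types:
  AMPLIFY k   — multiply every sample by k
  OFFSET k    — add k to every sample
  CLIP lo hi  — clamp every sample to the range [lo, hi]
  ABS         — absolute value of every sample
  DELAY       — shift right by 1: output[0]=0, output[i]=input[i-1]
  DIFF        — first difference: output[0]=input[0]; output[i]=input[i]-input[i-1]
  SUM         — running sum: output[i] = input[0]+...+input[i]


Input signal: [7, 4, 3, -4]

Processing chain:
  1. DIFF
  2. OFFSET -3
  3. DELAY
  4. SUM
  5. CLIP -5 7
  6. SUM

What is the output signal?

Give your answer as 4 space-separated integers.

Answer: 0 4 2 -3

Derivation:
Input: [7, 4, 3, -4]
Stage 1 (DIFF): s[0]=7, 4-7=-3, 3-4=-1, -4-3=-7 -> [7, -3, -1, -7]
Stage 2 (OFFSET -3): 7+-3=4, -3+-3=-6, -1+-3=-4, -7+-3=-10 -> [4, -6, -4, -10]
Stage 3 (DELAY): [0, 4, -6, -4] = [0, 4, -6, -4] -> [0, 4, -6, -4]
Stage 4 (SUM): sum[0..0]=0, sum[0..1]=4, sum[0..2]=-2, sum[0..3]=-6 -> [0, 4, -2, -6]
Stage 5 (CLIP -5 7): clip(0,-5,7)=0, clip(4,-5,7)=4, clip(-2,-5,7)=-2, clip(-6,-5,7)=-5 -> [0, 4, -2, -5]
Stage 6 (SUM): sum[0..0]=0, sum[0..1]=4, sum[0..2]=2, sum[0..3]=-3 -> [0, 4, 2, -3]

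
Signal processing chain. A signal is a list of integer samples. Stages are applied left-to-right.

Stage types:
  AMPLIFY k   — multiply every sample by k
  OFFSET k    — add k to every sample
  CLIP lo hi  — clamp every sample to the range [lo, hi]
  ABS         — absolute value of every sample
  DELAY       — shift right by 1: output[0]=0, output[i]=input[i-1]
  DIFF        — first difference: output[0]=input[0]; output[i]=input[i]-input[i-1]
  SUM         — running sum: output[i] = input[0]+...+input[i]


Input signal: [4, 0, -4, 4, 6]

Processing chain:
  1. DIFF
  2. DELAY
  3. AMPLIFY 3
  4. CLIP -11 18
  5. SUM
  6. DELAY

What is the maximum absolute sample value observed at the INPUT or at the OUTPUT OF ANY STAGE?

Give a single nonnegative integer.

Answer: 24

Derivation:
Input: [4, 0, -4, 4, 6] (max |s|=6)
Stage 1 (DIFF): s[0]=4, 0-4=-4, -4-0=-4, 4--4=8, 6-4=2 -> [4, -4, -4, 8, 2] (max |s|=8)
Stage 2 (DELAY): [0, 4, -4, -4, 8] = [0, 4, -4, -4, 8] -> [0, 4, -4, -4, 8] (max |s|=8)
Stage 3 (AMPLIFY 3): 0*3=0, 4*3=12, -4*3=-12, -4*3=-12, 8*3=24 -> [0, 12, -12, -12, 24] (max |s|=24)
Stage 4 (CLIP -11 18): clip(0,-11,18)=0, clip(12,-11,18)=12, clip(-12,-11,18)=-11, clip(-12,-11,18)=-11, clip(24,-11,18)=18 -> [0, 12, -11, -11, 18] (max |s|=18)
Stage 5 (SUM): sum[0..0]=0, sum[0..1]=12, sum[0..2]=1, sum[0..3]=-10, sum[0..4]=8 -> [0, 12, 1, -10, 8] (max |s|=12)
Stage 6 (DELAY): [0, 0, 12, 1, -10] = [0, 0, 12, 1, -10] -> [0, 0, 12, 1, -10] (max |s|=12)
Overall max amplitude: 24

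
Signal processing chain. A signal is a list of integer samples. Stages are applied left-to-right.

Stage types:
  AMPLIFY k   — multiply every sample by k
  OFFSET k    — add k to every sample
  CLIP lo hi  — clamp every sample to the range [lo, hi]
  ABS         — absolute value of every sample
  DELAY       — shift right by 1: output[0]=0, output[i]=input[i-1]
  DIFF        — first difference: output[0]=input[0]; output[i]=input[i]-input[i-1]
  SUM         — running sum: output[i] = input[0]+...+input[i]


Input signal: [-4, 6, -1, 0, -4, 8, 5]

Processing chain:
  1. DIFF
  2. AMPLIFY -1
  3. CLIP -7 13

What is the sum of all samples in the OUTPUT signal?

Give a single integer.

Input: [-4, 6, -1, 0, -4, 8, 5]
Stage 1 (DIFF): s[0]=-4, 6--4=10, -1-6=-7, 0--1=1, -4-0=-4, 8--4=12, 5-8=-3 -> [-4, 10, -7, 1, -4, 12, -3]
Stage 2 (AMPLIFY -1): -4*-1=4, 10*-1=-10, -7*-1=7, 1*-1=-1, -4*-1=4, 12*-1=-12, -3*-1=3 -> [4, -10, 7, -1, 4, -12, 3]
Stage 3 (CLIP -7 13): clip(4,-7,13)=4, clip(-10,-7,13)=-7, clip(7,-7,13)=7, clip(-1,-7,13)=-1, clip(4,-7,13)=4, clip(-12,-7,13)=-7, clip(3,-7,13)=3 -> [4, -7, 7, -1, 4, -7, 3]
Output sum: 3

Answer: 3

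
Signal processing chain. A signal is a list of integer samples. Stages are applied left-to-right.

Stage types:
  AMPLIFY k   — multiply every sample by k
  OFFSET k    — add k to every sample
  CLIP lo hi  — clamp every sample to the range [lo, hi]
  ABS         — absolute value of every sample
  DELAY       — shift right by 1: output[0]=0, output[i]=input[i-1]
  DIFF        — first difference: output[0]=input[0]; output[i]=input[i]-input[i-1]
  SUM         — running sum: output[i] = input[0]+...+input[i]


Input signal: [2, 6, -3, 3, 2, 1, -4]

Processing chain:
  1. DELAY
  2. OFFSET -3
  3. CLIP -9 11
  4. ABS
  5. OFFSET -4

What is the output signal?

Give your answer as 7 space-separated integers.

Answer: -1 -3 -1 2 -4 -3 -2

Derivation:
Input: [2, 6, -3, 3, 2, 1, -4]
Stage 1 (DELAY): [0, 2, 6, -3, 3, 2, 1] = [0, 2, 6, -3, 3, 2, 1] -> [0, 2, 6, -3, 3, 2, 1]
Stage 2 (OFFSET -3): 0+-3=-3, 2+-3=-1, 6+-3=3, -3+-3=-6, 3+-3=0, 2+-3=-1, 1+-3=-2 -> [-3, -1, 3, -6, 0, -1, -2]
Stage 3 (CLIP -9 11): clip(-3,-9,11)=-3, clip(-1,-9,11)=-1, clip(3,-9,11)=3, clip(-6,-9,11)=-6, clip(0,-9,11)=0, clip(-1,-9,11)=-1, clip(-2,-9,11)=-2 -> [-3, -1, 3, -6, 0, -1, -2]
Stage 4 (ABS): |-3|=3, |-1|=1, |3|=3, |-6|=6, |0|=0, |-1|=1, |-2|=2 -> [3, 1, 3, 6, 0, 1, 2]
Stage 5 (OFFSET -4): 3+-4=-1, 1+-4=-3, 3+-4=-1, 6+-4=2, 0+-4=-4, 1+-4=-3, 2+-4=-2 -> [-1, -3, -1, 2, -4, -3, -2]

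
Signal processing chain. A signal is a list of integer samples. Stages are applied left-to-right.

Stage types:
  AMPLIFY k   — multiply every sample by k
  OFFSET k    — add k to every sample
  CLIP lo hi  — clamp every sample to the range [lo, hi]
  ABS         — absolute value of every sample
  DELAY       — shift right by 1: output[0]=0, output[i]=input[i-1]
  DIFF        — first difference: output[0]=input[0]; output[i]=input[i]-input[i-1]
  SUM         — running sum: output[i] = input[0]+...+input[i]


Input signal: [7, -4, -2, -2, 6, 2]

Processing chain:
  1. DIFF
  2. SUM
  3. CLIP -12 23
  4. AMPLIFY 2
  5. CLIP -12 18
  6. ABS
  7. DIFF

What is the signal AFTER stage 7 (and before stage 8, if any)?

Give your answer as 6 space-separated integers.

Answer: 14 -6 -4 0 8 -8

Derivation:
Input: [7, -4, -2, -2, 6, 2]
Stage 1 (DIFF): s[0]=7, -4-7=-11, -2--4=2, -2--2=0, 6--2=8, 2-6=-4 -> [7, -11, 2, 0, 8, -4]
Stage 2 (SUM): sum[0..0]=7, sum[0..1]=-4, sum[0..2]=-2, sum[0..3]=-2, sum[0..4]=6, sum[0..5]=2 -> [7, -4, -2, -2, 6, 2]
Stage 3 (CLIP -12 23): clip(7,-12,23)=7, clip(-4,-12,23)=-4, clip(-2,-12,23)=-2, clip(-2,-12,23)=-2, clip(6,-12,23)=6, clip(2,-12,23)=2 -> [7, -4, -2, -2, 6, 2]
Stage 4 (AMPLIFY 2): 7*2=14, -4*2=-8, -2*2=-4, -2*2=-4, 6*2=12, 2*2=4 -> [14, -8, -4, -4, 12, 4]
Stage 5 (CLIP -12 18): clip(14,-12,18)=14, clip(-8,-12,18)=-8, clip(-4,-12,18)=-4, clip(-4,-12,18)=-4, clip(12,-12,18)=12, clip(4,-12,18)=4 -> [14, -8, -4, -4, 12, 4]
Stage 6 (ABS): |14|=14, |-8|=8, |-4|=4, |-4|=4, |12|=12, |4|=4 -> [14, 8, 4, 4, 12, 4]
Stage 7 (DIFF): s[0]=14, 8-14=-6, 4-8=-4, 4-4=0, 12-4=8, 4-12=-8 -> [14, -6, -4, 0, 8, -8]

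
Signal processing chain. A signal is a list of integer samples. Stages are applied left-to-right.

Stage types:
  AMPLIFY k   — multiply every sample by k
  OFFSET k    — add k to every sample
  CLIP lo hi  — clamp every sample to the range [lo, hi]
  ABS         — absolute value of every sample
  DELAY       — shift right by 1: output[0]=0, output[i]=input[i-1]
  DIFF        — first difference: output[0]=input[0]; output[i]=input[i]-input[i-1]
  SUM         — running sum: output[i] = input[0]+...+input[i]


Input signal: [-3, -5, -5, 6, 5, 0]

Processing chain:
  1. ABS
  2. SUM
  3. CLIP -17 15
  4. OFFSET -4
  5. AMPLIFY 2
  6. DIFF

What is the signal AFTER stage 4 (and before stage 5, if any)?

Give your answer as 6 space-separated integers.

Input: [-3, -5, -5, 6, 5, 0]
Stage 1 (ABS): |-3|=3, |-5|=5, |-5|=5, |6|=6, |5|=5, |0|=0 -> [3, 5, 5, 6, 5, 0]
Stage 2 (SUM): sum[0..0]=3, sum[0..1]=8, sum[0..2]=13, sum[0..3]=19, sum[0..4]=24, sum[0..5]=24 -> [3, 8, 13, 19, 24, 24]
Stage 3 (CLIP -17 15): clip(3,-17,15)=3, clip(8,-17,15)=8, clip(13,-17,15)=13, clip(19,-17,15)=15, clip(24,-17,15)=15, clip(24,-17,15)=15 -> [3, 8, 13, 15, 15, 15]
Stage 4 (OFFSET -4): 3+-4=-1, 8+-4=4, 13+-4=9, 15+-4=11, 15+-4=11, 15+-4=11 -> [-1, 4, 9, 11, 11, 11]

Answer: -1 4 9 11 11 11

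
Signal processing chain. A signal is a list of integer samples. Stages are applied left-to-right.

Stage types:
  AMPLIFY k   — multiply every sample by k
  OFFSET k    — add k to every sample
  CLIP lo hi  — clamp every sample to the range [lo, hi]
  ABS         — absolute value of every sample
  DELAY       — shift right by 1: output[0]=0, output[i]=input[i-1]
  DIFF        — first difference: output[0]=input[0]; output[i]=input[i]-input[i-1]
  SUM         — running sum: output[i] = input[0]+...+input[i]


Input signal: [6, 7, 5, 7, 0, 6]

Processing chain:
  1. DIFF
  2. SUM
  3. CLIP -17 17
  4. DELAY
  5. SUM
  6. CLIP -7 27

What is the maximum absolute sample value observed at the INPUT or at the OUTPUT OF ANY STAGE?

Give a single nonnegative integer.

Answer: 25

Derivation:
Input: [6, 7, 5, 7, 0, 6] (max |s|=7)
Stage 1 (DIFF): s[0]=6, 7-6=1, 5-7=-2, 7-5=2, 0-7=-7, 6-0=6 -> [6, 1, -2, 2, -7, 6] (max |s|=7)
Stage 2 (SUM): sum[0..0]=6, sum[0..1]=7, sum[0..2]=5, sum[0..3]=7, sum[0..4]=0, sum[0..5]=6 -> [6, 7, 5, 7, 0, 6] (max |s|=7)
Stage 3 (CLIP -17 17): clip(6,-17,17)=6, clip(7,-17,17)=7, clip(5,-17,17)=5, clip(7,-17,17)=7, clip(0,-17,17)=0, clip(6,-17,17)=6 -> [6, 7, 5, 7, 0, 6] (max |s|=7)
Stage 4 (DELAY): [0, 6, 7, 5, 7, 0] = [0, 6, 7, 5, 7, 0] -> [0, 6, 7, 5, 7, 0] (max |s|=7)
Stage 5 (SUM): sum[0..0]=0, sum[0..1]=6, sum[0..2]=13, sum[0..3]=18, sum[0..4]=25, sum[0..5]=25 -> [0, 6, 13, 18, 25, 25] (max |s|=25)
Stage 6 (CLIP -7 27): clip(0,-7,27)=0, clip(6,-7,27)=6, clip(13,-7,27)=13, clip(18,-7,27)=18, clip(25,-7,27)=25, clip(25,-7,27)=25 -> [0, 6, 13, 18, 25, 25] (max |s|=25)
Overall max amplitude: 25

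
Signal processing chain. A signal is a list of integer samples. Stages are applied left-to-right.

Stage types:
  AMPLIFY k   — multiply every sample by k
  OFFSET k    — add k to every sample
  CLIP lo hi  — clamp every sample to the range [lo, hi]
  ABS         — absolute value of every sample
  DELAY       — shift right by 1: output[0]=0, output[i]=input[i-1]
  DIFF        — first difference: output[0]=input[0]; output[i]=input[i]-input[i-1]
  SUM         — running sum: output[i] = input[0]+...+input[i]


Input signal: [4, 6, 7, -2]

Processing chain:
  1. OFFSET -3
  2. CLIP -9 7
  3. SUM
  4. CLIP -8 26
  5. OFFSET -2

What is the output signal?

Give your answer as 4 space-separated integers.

Input: [4, 6, 7, -2]
Stage 1 (OFFSET -3): 4+-3=1, 6+-3=3, 7+-3=4, -2+-3=-5 -> [1, 3, 4, -5]
Stage 2 (CLIP -9 7): clip(1,-9,7)=1, clip(3,-9,7)=3, clip(4,-9,7)=4, clip(-5,-9,7)=-5 -> [1, 3, 4, -5]
Stage 3 (SUM): sum[0..0]=1, sum[0..1]=4, sum[0..2]=8, sum[0..3]=3 -> [1, 4, 8, 3]
Stage 4 (CLIP -8 26): clip(1,-8,26)=1, clip(4,-8,26)=4, clip(8,-8,26)=8, clip(3,-8,26)=3 -> [1, 4, 8, 3]
Stage 5 (OFFSET -2): 1+-2=-1, 4+-2=2, 8+-2=6, 3+-2=1 -> [-1, 2, 6, 1]

Answer: -1 2 6 1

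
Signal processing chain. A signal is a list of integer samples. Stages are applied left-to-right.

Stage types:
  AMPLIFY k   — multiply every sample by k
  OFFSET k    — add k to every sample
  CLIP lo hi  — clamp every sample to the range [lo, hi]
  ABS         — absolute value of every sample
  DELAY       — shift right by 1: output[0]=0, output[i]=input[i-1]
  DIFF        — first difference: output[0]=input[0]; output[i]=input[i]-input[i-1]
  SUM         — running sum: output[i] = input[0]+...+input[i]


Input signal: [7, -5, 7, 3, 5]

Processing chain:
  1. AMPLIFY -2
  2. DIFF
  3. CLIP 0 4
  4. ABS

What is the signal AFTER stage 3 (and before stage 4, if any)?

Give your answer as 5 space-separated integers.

Input: [7, -5, 7, 3, 5]
Stage 1 (AMPLIFY -2): 7*-2=-14, -5*-2=10, 7*-2=-14, 3*-2=-6, 5*-2=-10 -> [-14, 10, -14, -6, -10]
Stage 2 (DIFF): s[0]=-14, 10--14=24, -14-10=-24, -6--14=8, -10--6=-4 -> [-14, 24, -24, 8, -4]
Stage 3 (CLIP 0 4): clip(-14,0,4)=0, clip(24,0,4)=4, clip(-24,0,4)=0, clip(8,0,4)=4, clip(-4,0,4)=0 -> [0, 4, 0, 4, 0]

Answer: 0 4 0 4 0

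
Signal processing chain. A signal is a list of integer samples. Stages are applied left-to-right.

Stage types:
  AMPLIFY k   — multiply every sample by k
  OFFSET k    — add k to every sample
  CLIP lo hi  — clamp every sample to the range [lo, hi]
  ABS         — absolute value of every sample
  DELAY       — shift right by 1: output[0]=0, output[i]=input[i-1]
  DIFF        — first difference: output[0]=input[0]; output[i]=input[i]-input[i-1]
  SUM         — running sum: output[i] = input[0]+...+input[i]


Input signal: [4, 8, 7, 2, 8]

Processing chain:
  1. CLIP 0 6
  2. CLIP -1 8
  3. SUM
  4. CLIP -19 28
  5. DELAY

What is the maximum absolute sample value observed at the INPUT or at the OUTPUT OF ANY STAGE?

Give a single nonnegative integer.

Input: [4, 8, 7, 2, 8] (max |s|=8)
Stage 1 (CLIP 0 6): clip(4,0,6)=4, clip(8,0,6)=6, clip(7,0,6)=6, clip(2,0,6)=2, clip(8,0,6)=6 -> [4, 6, 6, 2, 6] (max |s|=6)
Stage 2 (CLIP -1 8): clip(4,-1,8)=4, clip(6,-1,8)=6, clip(6,-1,8)=6, clip(2,-1,8)=2, clip(6,-1,8)=6 -> [4, 6, 6, 2, 6] (max |s|=6)
Stage 3 (SUM): sum[0..0]=4, sum[0..1]=10, sum[0..2]=16, sum[0..3]=18, sum[0..4]=24 -> [4, 10, 16, 18, 24] (max |s|=24)
Stage 4 (CLIP -19 28): clip(4,-19,28)=4, clip(10,-19,28)=10, clip(16,-19,28)=16, clip(18,-19,28)=18, clip(24,-19,28)=24 -> [4, 10, 16, 18, 24] (max |s|=24)
Stage 5 (DELAY): [0, 4, 10, 16, 18] = [0, 4, 10, 16, 18] -> [0, 4, 10, 16, 18] (max |s|=18)
Overall max amplitude: 24

Answer: 24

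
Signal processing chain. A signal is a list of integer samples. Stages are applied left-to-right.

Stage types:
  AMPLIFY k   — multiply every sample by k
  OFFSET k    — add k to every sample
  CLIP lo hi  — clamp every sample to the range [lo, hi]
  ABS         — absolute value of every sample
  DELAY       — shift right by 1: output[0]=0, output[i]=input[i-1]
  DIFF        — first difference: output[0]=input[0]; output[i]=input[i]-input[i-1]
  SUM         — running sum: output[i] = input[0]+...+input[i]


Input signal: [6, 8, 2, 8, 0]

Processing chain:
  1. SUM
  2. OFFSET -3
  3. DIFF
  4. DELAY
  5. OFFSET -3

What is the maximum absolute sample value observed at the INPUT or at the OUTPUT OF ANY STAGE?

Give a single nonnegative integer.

Input: [6, 8, 2, 8, 0] (max |s|=8)
Stage 1 (SUM): sum[0..0]=6, sum[0..1]=14, sum[0..2]=16, sum[0..3]=24, sum[0..4]=24 -> [6, 14, 16, 24, 24] (max |s|=24)
Stage 2 (OFFSET -3): 6+-3=3, 14+-3=11, 16+-3=13, 24+-3=21, 24+-3=21 -> [3, 11, 13, 21, 21] (max |s|=21)
Stage 3 (DIFF): s[0]=3, 11-3=8, 13-11=2, 21-13=8, 21-21=0 -> [3, 8, 2, 8, 0] (max |s|=8)
Stage 4 (DELAY): [0, 3, 8, 2, 8] = [0, 3, 8, 2, 8] -> [0, 3, 8, 2, 8] (max |s|=8)
Stage 5 (OFFSET -3): 0+-3=-3, 3+-3=0, 8+-3=5, 2+-3=-1, 8+-3=5 -> [-3, 0, 5, -1, 5] (max |s|=5)
Overall max amplitude: 24

Answer: 24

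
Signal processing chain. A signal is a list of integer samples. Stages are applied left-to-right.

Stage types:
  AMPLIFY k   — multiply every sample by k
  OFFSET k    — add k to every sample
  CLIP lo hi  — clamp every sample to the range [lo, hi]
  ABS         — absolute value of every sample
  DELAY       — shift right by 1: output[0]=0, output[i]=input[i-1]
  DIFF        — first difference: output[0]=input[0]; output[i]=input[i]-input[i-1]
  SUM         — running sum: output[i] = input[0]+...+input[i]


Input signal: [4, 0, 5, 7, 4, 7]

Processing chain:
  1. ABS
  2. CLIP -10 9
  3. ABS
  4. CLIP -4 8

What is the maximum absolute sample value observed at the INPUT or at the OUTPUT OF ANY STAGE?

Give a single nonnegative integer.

Input: [4, 0, 5, 7, 4, 7] (max |s|=7)
Stage 1 (ABS): |4|=4, |0|=0, |5|=5, |7|=7, |4|=4, |7|=7 -> [4, 0, 5, 7, 4, 7] (max |s|=7)
Stage 2 (CLIP -10 9): clip(4,-10,9)=4, clip(0,-10,9)=0, clip(5,-10,9)=5, clip(7,-10,9)=7, clip(4,-10,9)=4, clip(7,-10,9)=7 -> [4, 0, 5, 7, 4, 7] (max |s|=7)
Stage 3 (ABS): |4|=4, |0|=0, |5|=5, |7|=7, |4|=4, |7|=7 -> [4, 0, 5, 7, 4, 7] (max |s|=7)
Stage 4 (CLIP -4 8): clip(4,-4,8)=4, clip(0,-4,8)=0, clip(5,-4,8)=5, clip(7,-4,8)=7, clip(4,-4,8)=4, clip(7,-4,8)=7 -> [4, 0, 5, 7, 4, 7] (max |s|=7)
Overall max amplitude: 7

Answer: 7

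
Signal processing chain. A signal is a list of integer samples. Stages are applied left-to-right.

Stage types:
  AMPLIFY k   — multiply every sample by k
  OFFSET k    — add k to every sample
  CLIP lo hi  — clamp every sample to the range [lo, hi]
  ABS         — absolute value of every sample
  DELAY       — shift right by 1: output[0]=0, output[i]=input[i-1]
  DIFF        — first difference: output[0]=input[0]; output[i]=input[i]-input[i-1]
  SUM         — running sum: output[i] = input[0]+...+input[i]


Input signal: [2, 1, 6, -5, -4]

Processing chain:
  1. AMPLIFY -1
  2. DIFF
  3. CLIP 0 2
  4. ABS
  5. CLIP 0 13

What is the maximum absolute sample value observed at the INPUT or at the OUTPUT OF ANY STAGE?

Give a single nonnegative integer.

Input: [2, 1, 6, -5, -4] (max |s|=6)
Stage 1 (AMPLIFY -1): 2*-1=-2, 1*-1=-1, 6*-1=-6, -5*-1=5, -4*-1=4 -> [-2, -1, -6, 5, 4] (max |s|=6)
Stage 2 (DIFF): s[0]=-2, -1--2=1, -6--1=-5, 5--6=11, 4-5=-1 -> [-2, 1, -5, 11, -1] (max |s|=11)
Stage 3 (CLIP 0 2): clip(-2,0,2)=0, clip(1,0,2)=1, clip(-5,0,2)=0, clip(11,0,2)=2, clip(-1,0,2)=0 -> [0, 1, 0, 2, 0] (max |s|=2)
Stage 4 (ABS): |0|=0, |1|=1, |0|=0, |2|=2, |0|=0 -> [0, 1, 0, 2, 0] (max |s|=2)
Stage 5 (CLIP 0 13): clip(0,0,13)=0, clip(1,0,13)=1, clip(0,0,13)=0, clip(2,0,13)=2, clip(0,0,13)=0 -> [0, 1, 0, 2, 0] (max |s|=2)
Overall max amplitude: 11

Answer: 11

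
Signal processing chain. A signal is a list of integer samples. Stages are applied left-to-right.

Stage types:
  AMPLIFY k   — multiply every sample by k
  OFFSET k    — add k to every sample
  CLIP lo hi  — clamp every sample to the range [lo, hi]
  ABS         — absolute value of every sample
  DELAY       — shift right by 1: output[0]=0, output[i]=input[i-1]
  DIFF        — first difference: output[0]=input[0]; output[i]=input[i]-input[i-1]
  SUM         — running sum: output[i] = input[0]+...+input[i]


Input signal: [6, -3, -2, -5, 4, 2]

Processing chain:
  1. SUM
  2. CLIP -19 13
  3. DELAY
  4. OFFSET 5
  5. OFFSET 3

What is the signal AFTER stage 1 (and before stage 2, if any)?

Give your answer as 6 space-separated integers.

Answer: 6 3 1 -4 0 2

Derivation:
Input: [6, -3, -2, -5, 4, 2]
Stage 1 (SUM): sum[0..0]=6, sum[0..1]=3, sum[0..2]=1, sum[0..3]=-4, sum[0..4]=0, sum[0..5]=2 -> [6, 3, 1, -4, 0, 2]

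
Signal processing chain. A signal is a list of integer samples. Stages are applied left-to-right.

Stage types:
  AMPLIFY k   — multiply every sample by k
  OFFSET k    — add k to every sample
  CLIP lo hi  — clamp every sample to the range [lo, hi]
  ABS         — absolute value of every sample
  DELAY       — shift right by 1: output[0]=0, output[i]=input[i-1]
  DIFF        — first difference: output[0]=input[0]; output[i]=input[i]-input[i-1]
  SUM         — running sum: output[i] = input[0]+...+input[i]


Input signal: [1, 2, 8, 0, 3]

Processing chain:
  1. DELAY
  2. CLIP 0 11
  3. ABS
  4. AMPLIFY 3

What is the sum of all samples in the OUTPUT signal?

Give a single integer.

Input: [1, 2, 8, 0, 3]
Stage 1 (DELAY): [0, 1, 2, 8, 0] = [0, 1, 2, 8, 0] -> [0, 1, 2, 8, 0]
Stage 2 (CLIP 0 11): clip(0,0,11)=0, clip(1,0,11)=1, clip(2,0,11)=2, clip(8,0,11)=8, clip(0,0,11)=0 -> [0, 1, 2, 8, 0]
Stage 3 (ABS): |0|=0, |1|=1, |2|=2, |8|=8, |0|=0 -> [0, 1, 2, 8, 0]
Stage 4 (AMPLIFY 3): 0*3=0, 1*3=3, 2*3=6, 8*3=24, 0*3=0 -> [0, 3, 6, 24, 0]
Output sum: 33

Answer: 33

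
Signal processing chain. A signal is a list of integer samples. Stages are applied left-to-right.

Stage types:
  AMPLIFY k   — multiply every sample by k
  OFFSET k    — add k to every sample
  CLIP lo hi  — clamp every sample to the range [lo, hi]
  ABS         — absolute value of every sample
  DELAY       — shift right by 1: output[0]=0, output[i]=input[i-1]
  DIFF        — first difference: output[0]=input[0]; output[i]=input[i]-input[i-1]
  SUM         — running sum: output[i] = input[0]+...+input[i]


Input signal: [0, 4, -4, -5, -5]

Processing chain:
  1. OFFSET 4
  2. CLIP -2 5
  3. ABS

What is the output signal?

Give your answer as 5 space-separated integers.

Input: [0, 4, -4, -5, -5]
Stage 1 (OFFSET 4): 0+4=4, 4+4=8, -4+4=0, -5+4=-1, -5+4=-1 -> [4, 8, 0, -1, -1]
Stage 2 (CLIP -2 5): clip(4,-2,5)=4, clip(8,-2,5)=5, clip(0,-2,5)=0, clip(-1,-2,5)=-1, clip(-1,-2,5)=-1 -> [4, 5, 0, -1, -1]
Stage 3 (ABS): |4|=4, |5|=5, |0|=0, |-1|=1, |-1|=1 -> [4, 5, 0, 1, 1]

Answer: 4 5 0 1 1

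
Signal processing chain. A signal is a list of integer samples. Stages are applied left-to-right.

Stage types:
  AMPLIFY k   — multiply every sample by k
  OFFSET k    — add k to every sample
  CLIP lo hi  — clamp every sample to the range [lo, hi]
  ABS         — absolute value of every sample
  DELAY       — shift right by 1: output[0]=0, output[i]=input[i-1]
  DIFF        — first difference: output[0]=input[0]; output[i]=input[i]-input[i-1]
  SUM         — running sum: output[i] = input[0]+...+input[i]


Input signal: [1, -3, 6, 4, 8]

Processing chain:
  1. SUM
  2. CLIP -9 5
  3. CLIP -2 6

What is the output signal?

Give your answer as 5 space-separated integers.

Input: [1, -3, 6, 4, 8]
Stage 1 (SUM): sum[0..0]=1, sum[0..1]=-2, sum[0..2]=4, sum[0..3]=8, sum[0..4]=16 -> [1, -2, 4, 8, 16]
Stage 2 (CLIP -9 5): clip(1,-9,5)=1, clip(-2,-9,5)=-2, clip(4,-9,5)=4, clip(8,-9,5)=5, clip(16,-9,5)=5 -> [1, -2, 4, 5, 5]
Stage 3 (CLIP -2 6): clip(1,-2,6)=1, clip(-2,-2,6)=-2, clip(4,-2,6)=4, clip(5,-2,6)=5, clip(5,-2,6)=5 -> [1, -2, 4, 5, 5]

Answer: 1 -2 4 5 5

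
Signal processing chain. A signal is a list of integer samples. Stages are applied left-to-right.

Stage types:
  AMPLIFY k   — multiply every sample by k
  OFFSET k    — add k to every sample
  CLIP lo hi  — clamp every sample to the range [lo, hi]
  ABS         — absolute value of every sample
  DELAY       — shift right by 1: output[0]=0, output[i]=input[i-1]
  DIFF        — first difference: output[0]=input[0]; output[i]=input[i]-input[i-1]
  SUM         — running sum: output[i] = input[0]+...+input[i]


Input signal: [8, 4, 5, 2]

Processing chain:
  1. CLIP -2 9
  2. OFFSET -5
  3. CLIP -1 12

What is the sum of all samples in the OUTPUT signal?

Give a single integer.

Input: [8, 4, 5, 2]
Stage 1 (CLIP -2 9): clip(8,-2,9)=8, clip(4,-2,9)=4, clip(5,-2,9)=5, clip(2,-2,9)=2 -> [8, 4, 5, 2]
Stage 2 (OFFSET -5): 8+-5=3, 4+-5=-1, 5+-5=0, 2+-5=-3 -> [3, -1, 0, -3]
Stage 3 (CLIP -1 12): clip(3,-1,12)=3, clip(-1,-1,12)=-1, clip(0,-1,12)=0, clip(-3,-1,12)=-1 -> [3, -1, 0, -1]
Output sum: 1

Answer: 1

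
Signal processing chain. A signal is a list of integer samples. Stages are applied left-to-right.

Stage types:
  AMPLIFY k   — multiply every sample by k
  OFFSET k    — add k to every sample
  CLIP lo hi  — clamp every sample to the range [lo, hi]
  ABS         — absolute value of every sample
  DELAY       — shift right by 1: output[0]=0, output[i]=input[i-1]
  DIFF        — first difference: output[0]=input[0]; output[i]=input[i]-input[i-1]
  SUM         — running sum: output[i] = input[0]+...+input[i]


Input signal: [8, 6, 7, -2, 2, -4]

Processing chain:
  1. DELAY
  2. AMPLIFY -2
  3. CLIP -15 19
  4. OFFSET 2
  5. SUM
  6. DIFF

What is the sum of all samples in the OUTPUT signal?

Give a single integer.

Answer: -29

Derivation:
Input: [8, 6, 7, -2, 2, -4]
Stage 1 (DELAY): [0, 8, 6, 7, -2, 2] = [0, 8, 6, 7, -2, 2] -> [0, 8, 6, 7, -2, 2]
Stage 2 (AMPLIFY -2): 0*-2=0, 8*-2=-16, 6*-2=-12, 7*-2=-14, -2*-2=4, 2*-2=-4 -> [0, -16, -12, -14, 4, -4]
Stage 3 (CLIP -15 19): clip(0,-15,19)=0, clip(-16,-15,19)=-15, clip(-12,-15,19)=-12, clip(-14,-15,19)=-14, clip(4,-15,19)=4, clip(-4,-15,19)=-4 -> [0, -15, -12, -14, 4, -4]
Stage 4 (OFFSET 2): 0+2=2, -15+2=-13, -12+2=-10, -14+2=-12, 4+2=6, -4+2=-2 -> [2, -13, -10, -12, 6, -2]
Stage 5 (SUM): sum[0..0]=2, sum[0..1]=-11, sum[0..2]=-21, sum[0..3]=-33, sum[0..4]=-27, sum[0..5]=-29 -> [2, -11, -21, -33, -27, -29]
Stage 6 (DIFF): s[0]=2, -11-2=-13, -21--11=-10, -33--21=-12, -27--33=6, -29--27=-2 -> [2, -13, -10, -12, 6, -2]
Output sum: -29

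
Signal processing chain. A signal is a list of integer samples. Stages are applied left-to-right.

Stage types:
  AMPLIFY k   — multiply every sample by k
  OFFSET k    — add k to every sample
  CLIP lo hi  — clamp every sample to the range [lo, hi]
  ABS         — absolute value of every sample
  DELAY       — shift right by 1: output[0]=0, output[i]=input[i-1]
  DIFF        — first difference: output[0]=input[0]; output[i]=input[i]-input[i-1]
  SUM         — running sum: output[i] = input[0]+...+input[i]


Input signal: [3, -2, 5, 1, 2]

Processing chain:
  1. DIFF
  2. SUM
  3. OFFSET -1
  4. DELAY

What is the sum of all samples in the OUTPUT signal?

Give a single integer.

Answer: 3

Derivation:
Input: [3, -2, 5, 1, 2]
Stage 1 (DIFF): s[0]=3, -2-3=-5, 5--2=7, 1-5=-4, 2-1=1 -> [3, -5, 7, -4, 1]
Stage 2 (SUM): sum[0..0]=3, sum[0..1]=-2, sum[0..2]=5, sum[0..3]=1, sum[0..4]=2 -> [3, -2, 5, 1, 2]
Stage 3 (OFFSET -1): 3+-1=2, -2+-1=-3, 5+-1=4, 1+-1=0, 2+-1=1 -> [2, -3, 4, 0, 1]
Stage 4 (DELAY): [0, 2, -3, 4, 0] = [0, 2, -3, 4, 0] -> [0, 2, -3, 4, 0]
Output sum: 3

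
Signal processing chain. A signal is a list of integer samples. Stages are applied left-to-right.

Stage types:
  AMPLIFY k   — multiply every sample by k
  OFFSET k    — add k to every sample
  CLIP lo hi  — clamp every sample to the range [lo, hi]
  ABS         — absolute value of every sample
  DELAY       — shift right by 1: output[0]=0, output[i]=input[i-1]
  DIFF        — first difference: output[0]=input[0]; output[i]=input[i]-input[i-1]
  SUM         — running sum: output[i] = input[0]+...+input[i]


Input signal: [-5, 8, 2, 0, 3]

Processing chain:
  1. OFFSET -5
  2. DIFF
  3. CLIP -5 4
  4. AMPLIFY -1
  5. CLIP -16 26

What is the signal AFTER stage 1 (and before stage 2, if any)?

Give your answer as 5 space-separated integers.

Input: [-5, 8, 2, 0, 3]
Stage 1 (OFFSET -5): -5+-5=-10, 8+-5=3, 2+-5=-3, 0+-5=-5, 3+-5=-2 -> [-10, 3, -3, -5, -2]

Answer: -10 3 -3 -5 -2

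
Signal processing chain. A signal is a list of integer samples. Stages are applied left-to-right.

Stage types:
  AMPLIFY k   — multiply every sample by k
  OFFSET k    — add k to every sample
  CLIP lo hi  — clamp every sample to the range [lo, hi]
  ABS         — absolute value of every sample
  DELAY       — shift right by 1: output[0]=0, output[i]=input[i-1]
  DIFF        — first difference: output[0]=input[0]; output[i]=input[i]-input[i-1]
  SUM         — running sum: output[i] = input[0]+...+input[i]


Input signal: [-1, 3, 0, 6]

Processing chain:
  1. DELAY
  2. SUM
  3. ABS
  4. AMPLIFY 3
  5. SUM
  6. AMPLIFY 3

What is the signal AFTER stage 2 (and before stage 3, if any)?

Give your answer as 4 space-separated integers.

Input: [-1, 3, 0, 6]
Stage 1 (DELAY): [0, -1, 3, 0] = [0, -1, 3, 0] -> [0, -1, 3, 0]
Stage 2 (SUM): sum[0..0]=0, sum[0..1]=-1, sum[0..2]=2, sum[0..3]=2 -> [0, -1, 2, 2]

Answer: 0 -1 2 2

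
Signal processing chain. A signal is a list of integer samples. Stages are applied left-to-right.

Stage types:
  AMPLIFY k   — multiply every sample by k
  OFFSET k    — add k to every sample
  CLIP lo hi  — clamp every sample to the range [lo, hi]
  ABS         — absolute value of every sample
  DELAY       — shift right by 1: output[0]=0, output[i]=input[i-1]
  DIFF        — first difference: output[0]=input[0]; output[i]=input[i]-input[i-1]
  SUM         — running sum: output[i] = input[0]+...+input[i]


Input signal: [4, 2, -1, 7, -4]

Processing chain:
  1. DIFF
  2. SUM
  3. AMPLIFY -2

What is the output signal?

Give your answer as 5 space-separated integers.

Input: [4, 2, -1, 7, -4]
Stage 1 (DIFF): s[0]=4, 2-4=-2, -1-2=-3, 7--1=8, -4-7=-11 -> [4, -2, -3, 8, -11]
Stage 2 (SUM): sum[0..0]=4, sum[0..1]=2, sum[0..2]=-1, sum[0..3]=7, sum[0..4]=-4 -> [4, 2, -1, 7, -4]
Stage 3 (AMPLIFY -2): 4*-2=-8, 2*-2=-4, -1*-2=2, 7*-2=-14, -4*-2=8 -> [-8, -4, 2, -14, 8]

Answer: -8 -4 2 -14 8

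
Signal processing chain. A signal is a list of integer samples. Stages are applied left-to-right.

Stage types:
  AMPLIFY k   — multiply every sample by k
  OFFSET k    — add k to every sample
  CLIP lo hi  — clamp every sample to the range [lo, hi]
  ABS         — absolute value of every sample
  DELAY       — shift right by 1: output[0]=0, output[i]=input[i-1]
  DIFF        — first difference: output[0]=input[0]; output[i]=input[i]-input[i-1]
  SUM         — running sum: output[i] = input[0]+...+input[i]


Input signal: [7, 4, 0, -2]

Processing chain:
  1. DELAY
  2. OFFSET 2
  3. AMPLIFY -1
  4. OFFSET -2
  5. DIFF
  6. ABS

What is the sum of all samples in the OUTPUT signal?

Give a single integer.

Answer: 18

Derivation:
Input: [7, 4, 0, -2]
Stage 1 (DELAY): [0, 7, 4, 0] = [0, 7, 4, 0] -> [0, 7, 4, 0]
Stage 2 (OFFSET 2): 0+2=2, 7+2=9, 4+2=6, 0+2=2 -> [2, 9, 6, 2]
Stage 3 (AMPLIFY -1): 2*-1=-2, 9*-1=-9, 6*-1=-6, 2*-1=-2 -> [-2, -9, -6, -2]
Stage 4 (OFFSET -2): -2+-2=-4, -9+-2=-11, -6+-2=-8, -2+-2=-4 -> [-4, -11, -8, -4]
Stage 5 (DIFF): s[0]=-4, -11--4=-7, -8--11=3, -4--8=4 -> [-4, -7, 3, 4]
Stage 6 (ABS): |-4|=4, |-7|=7, |3|=3, |4|=4 -> [4, 7, 3, 4]
Output sum: 18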